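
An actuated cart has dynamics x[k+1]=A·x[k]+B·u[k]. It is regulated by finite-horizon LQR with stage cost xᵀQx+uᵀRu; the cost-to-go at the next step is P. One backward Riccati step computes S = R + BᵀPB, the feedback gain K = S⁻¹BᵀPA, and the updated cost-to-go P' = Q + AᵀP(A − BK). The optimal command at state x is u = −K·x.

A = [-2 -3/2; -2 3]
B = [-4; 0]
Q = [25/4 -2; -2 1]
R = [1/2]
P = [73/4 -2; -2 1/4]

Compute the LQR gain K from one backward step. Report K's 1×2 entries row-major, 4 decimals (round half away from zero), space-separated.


0.4444 0.4564

BᵀP = [-73.0000 8.0000]
S = R + BᵀPB = [1/2] + [292.0000] = [292.5000]
BᵀPA = [130.0000 133.5000]
K = S⁻¹·BᵀPA = [0.4444 0.4564]
A−BK = [-0.2222 0.3256; -2.0000 3.0000]
AᵀP(A−BK) = [0.2222 -0.0833; -0.0833 0.3817]
P' = Q + AᵀP(A−BK) = [6.4722 -2.0833; -2.0833 1.3817]
tr(P') = 7.8540


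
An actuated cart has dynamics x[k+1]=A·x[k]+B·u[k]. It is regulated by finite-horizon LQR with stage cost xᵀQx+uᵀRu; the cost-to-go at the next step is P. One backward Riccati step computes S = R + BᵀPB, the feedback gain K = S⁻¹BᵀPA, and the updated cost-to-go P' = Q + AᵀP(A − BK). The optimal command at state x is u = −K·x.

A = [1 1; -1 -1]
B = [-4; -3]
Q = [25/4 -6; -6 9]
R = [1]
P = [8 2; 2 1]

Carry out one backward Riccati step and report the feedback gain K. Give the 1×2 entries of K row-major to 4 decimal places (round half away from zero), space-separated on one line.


BᵀP = [-38.0000 -11.0000]
S = R + BᵀPB = [1] + [185.0000] = [186.0000]
BᵀPA = [-27.0000 -27.0000]
K = S⁻¹·BᵀPA = [-0.1452 -0.1452]
A−BK = [0.4194 0.4194; -1.4355 -1.4355]
AᵀP(A−BK) = [1.0806 1.0806; 1.0806 1.0806]
P' = Q + AᵀP(A−BK) = [7.3306 -4.9194; -4.9194 10.0806]
tr(P') = 17.4113

-0.1452 -0.1452


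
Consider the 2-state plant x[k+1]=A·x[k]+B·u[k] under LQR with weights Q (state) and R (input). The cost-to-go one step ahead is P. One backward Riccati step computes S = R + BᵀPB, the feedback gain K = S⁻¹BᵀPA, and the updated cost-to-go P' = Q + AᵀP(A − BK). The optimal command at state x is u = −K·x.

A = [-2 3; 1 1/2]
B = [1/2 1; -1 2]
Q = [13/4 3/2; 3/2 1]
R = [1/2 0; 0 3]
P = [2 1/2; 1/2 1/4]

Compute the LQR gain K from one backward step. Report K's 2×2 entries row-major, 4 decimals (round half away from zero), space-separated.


-0.9565 1.2609 -0.5652 1.1087

BᵀP = [0.5000 0.0000; 3.0000 1.0000]
S = R + BᵀPB = [1/2 0; 0 3] + [0.2500 0.5000; 0.5000 5.0000] = [0.7500 0.5000; 0.5000 8.0000]
BᵀPA = [-1.0000 1.5000; -5.0000 9.5000]
K = S⁻¹·BᵀPA = [-0.9565 1.2609; -0.5652 1.1087]
A−BK = [-0.9565 1.2609; 1.1739 -0.4565]
AᵀP(A−BK) = [2.4674 -4.0707; -4.0707 7.1386]
P' = Q + AᵀP(A−BK) = [5.7174 -2.5707; -2.5707 8.1386]
tr(P') = 13.8560


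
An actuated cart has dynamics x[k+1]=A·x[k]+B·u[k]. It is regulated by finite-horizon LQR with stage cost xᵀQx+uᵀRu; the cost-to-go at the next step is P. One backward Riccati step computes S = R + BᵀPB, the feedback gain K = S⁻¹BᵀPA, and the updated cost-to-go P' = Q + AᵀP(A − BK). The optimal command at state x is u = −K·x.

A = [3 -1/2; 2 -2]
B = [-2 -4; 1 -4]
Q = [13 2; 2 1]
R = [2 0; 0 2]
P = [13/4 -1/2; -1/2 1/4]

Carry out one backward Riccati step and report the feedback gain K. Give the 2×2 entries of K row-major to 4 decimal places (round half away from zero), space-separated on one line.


-0.3274 -0.1969 -0.5588 0.1912

BᵀP = [-7.0000 1.2500; -11.0000 1.0000]
S = R + BᵀPB = [2 0; 0 2] + [15.2500 23.0000; 23.0000 40.0000] = [17.2500 23.0000; 23.0000 42.0000]
BᵀPA = [-18.5000 1.0000; -31.0000 3.5000]
K = S⁻¹·BᵀPA = [-0.3274 -0.1969; -0.5588 0.1912]
A−BK = [0.1100 -0.1292; 0.0921 -1.0384]
AᵀP(A−BK) = [0.8702 -0.0918; -0.0918 0.3403]
P' = Q + AᵀP(A−BK) = [13.8702 1.9082; 1.9082 1.3403]
tr(P') = 15.2105


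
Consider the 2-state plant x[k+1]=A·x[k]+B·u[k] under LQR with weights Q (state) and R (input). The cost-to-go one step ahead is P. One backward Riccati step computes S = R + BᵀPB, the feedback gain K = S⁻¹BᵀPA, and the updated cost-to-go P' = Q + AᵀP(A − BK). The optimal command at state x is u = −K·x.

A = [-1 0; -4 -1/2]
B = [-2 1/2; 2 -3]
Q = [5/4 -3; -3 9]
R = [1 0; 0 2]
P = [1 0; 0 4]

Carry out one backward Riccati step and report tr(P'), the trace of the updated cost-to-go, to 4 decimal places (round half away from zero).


16.0859

BᵀP = [-2.0000 8.0000; 0.5000 -12.0000]
S = R + BᵀPB = [1 0; 0 2] + [20.0000 -25.0000; -25.0000 36.2500] = [21.0000 -25.0000; -25.0000 38.2500]
BᵀPA = [-30.0000 -4.0000; 47.5000 6.0000]
K = S⁻¹·BᵀPA = [0.2244 -0.0168; 1.3885 0.1459]
A−BK = [-1.2454 -0.1066; -0.2833 -0.0288]
AᵀP(A−BK) = [5.7784 0.5666; 0.5666 0.0575]
P' = Q + AᵀP(A−BK) = [7.0284 -2.4334; -2.4334 9.0575]
tr(P') = 16.0859


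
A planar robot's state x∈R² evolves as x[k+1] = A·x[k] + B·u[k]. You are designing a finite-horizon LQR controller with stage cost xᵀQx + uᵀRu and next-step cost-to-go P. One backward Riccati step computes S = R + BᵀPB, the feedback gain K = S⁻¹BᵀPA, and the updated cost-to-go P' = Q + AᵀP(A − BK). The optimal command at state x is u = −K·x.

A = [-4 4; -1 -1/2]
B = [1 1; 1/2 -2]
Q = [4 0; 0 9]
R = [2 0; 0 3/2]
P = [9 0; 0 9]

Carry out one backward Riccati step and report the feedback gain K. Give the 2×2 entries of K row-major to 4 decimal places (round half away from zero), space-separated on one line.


-3.0566 2.5472 -0.3871 0.9677

BᵀP = [9.0000 4.5000; 9.0000 -18.0000]
S = R + BᵀPB = [2 0; 0 3/2] + [11.2500 0.0000; 0.0000 45.0000] = [13.2500 0.0000; 0.0000 46.5000]
BᵀPA = [-40.5000 33.7500; -18.0000 45.0000]
K = S⁻¹·BᵀPA = [-3.0566 2.5472; -0.3871 0.9677]
A−BK = [-0.5563 0.4851; -0.2459 0.1619]
AᵀP(A−BK) = [22.2398 -18.9203; -18.9203 16.7346]
P' = Q + AᵀP(A−BK) = [26.2398 -18.9203; -18.9203 25.7346]
tr(P') = 51.9744


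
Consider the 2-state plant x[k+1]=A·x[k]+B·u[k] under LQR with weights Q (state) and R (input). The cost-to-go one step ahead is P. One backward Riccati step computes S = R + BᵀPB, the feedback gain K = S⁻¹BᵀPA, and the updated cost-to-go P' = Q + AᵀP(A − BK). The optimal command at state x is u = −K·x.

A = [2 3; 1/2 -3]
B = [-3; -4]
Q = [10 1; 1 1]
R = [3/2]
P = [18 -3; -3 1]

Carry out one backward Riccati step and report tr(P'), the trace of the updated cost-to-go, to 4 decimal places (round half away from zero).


55.5221

BᵀP = [-42.0000 5.0000]
S = R + BᵀPB = [3/2] + [106.0000] = [107.5000]
BᵀPA = [-81.5000 -141.0000]
K = S⁻¹·BᵀPA = [-0.7581 -1.3116]
A−BK = [-0.2744 -0.9349; -2.5326 -8.2465]
AᵀP(A−BK) = [4.4616 13.1023; 13.1023 40.0605]
P' = Q + AᵀP(A−BK) = [14.4616 14.1023; 14.1023 41.0605]
tr(P') = 55.5221


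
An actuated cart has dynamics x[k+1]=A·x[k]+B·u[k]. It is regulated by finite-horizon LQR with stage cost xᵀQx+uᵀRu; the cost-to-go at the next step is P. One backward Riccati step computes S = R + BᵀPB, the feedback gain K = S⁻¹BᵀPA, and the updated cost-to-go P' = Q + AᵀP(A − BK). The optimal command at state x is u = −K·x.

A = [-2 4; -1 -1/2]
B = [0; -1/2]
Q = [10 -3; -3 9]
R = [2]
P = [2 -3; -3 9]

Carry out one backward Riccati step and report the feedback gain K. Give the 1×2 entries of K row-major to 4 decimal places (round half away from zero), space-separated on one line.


0.3529 1.9412

BᵀP = [1.5000 -4.5000]
S = R + BᵀPB = [2] + [2.2500] = [4.2500]
BᵀPA = [1.5000 8.2500]
K = S⁻¹·BᵀPA = [0.3529 1.9412]
A−BK = [-2.0000 4.0000; -0.8235 0.4706]
AᵀP(A−BK) = [4.4706 -5.4118; -5.4118 30.2353]
P' = Q + AᵀP(A−BK) = [14.4706 -8.4118; -8.4118 39.2353]
tr(P') = 53.7059


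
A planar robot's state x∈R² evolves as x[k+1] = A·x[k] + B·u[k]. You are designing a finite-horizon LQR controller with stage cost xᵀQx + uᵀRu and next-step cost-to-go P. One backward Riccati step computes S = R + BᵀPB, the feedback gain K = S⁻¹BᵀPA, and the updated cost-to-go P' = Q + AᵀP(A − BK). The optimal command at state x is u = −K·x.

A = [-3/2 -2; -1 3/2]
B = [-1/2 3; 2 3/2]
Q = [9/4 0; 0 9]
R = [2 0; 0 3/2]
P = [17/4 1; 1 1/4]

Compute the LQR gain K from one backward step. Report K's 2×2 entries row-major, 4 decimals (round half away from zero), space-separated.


-0.0003 0.0348 -0.5019 -0.4750

BᵀP = [-0.1250 0.0000; 14.2500 3.3750]
S = R + BᵀPB = [2 0; 0 3/2] + [0.0625 -0.3750; -0.3750 47.8125] = [2.0625 -0.3750; -0.3750 49.3125]
BᵀPA = [0.1875 0.2500; -24.7500 -23.4375]
K = S⁻¹·BᵀPA = [-0.0003 0.0348; -0.5019 -0.4750]
A−BK = [0.0055 -0.5575; -0.2465 2.1428]
AᵀP(A−BK) = [0.3904 0.3617; 0.3617 0.4205]
P' = Q + AᵀP(A−BK) = [2.6404 0.3617; 0.3617 9.4205]
tr(P') = 12.0609


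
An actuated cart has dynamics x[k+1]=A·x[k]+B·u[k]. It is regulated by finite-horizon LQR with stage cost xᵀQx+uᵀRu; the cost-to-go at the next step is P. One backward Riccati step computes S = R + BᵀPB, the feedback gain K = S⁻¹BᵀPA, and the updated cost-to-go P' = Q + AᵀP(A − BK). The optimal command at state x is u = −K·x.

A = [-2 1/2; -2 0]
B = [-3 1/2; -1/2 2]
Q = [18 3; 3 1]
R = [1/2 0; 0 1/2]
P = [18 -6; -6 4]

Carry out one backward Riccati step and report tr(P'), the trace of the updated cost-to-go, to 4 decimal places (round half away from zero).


19.5068

BᵀP = [-51.0000 16.0000; -3.0000 5.0000]
S = R + BᵀPB = [1/2 0; 0 1/2] + [145.0000 6.5000; 6.5000 8.5000] = [145.5000 6.5000; 6.5000 9.0000]
BᵀPA = [70.0000 -25.5000; -4.0000 -1.5000]
K = S⁻¹·BᵀPA = [0.5177 -0.1734; -0.8183 -0.0414]
A−BK = [-0.0379 0.0005; -0.1046 -0.0038]
AᵀP(A−BK) = [0.4908 -0.0272; -0.0272 0.0160]
P' = Q + AᵀP(A−BK) = [18.4908 2.9728; 2.9728 1.0160]
tr(P') = 19.5068


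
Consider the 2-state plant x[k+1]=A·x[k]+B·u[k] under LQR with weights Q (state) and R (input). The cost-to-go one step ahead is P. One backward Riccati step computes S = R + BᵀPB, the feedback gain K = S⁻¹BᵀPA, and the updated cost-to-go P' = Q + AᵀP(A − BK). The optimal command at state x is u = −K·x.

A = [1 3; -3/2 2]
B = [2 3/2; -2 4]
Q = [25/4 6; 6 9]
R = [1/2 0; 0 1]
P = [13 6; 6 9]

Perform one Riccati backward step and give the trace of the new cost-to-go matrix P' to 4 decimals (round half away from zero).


16.5711

BᵀP = [14.0000 -6.0000; 43.5000 45.0000]
S = R + BᵀPB = [1/2 0; 0 1] + [40.0000 -3.0000; -3.0000 245.2500] = [40.5000 -3.0000; -3.0000 246.2500]
BᵀPA = [23.0000 30.0000; -24.0000 220.5000]
K = S⁻¹·BᵀPA = [0.5612 0.8078; -0.0906 0.9053]
A−BK = [0.0136 0.0265; -0.0151 -0.0055]
AᵀP(A−BK) = [0.1677 0.1472; 0.1472 1.1534]
P' = Q + AᵀP(A−BK) = [6.4177 6.1472; 6.1472 10.1534]
tr(P') = 16.5711


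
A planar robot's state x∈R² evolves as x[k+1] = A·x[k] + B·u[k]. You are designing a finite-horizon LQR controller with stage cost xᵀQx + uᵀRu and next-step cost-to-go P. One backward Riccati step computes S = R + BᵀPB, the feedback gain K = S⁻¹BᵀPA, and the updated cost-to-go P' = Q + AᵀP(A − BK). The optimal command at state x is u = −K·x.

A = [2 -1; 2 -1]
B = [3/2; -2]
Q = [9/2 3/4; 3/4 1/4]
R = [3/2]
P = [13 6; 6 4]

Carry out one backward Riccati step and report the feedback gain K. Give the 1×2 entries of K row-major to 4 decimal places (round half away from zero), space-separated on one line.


1.5814 -0.7907

BᵀP = [7.5000 1.0000]
S = R + BᵀPB = [3/2] + [9.2500] = [10.7500]
BᵀPA = [17.0000 -8.5000]
K = S⁻¹·BᵀPA = [1.5814 -0.7907]
A−BK = [-0.3721 0.1860; 5.1628 -2.5814]
AᵀP(A−BK) = [89.1163 -44.5581; -44.5581 22.2791]
P' = Q + AᵀP(A−BK) = [93.6163 -43.8081; -43.8081 22.5291]
tr(P') = 116.1453


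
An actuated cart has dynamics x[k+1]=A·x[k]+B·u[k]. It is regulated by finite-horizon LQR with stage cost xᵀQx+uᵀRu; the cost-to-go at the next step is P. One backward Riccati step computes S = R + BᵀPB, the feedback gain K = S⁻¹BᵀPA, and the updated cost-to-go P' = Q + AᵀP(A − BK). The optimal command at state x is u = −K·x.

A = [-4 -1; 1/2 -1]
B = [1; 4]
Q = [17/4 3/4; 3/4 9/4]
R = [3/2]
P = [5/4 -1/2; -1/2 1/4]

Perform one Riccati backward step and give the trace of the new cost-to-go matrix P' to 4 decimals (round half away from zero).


BᵀP = [-0.7500 0.5000]
S = R + BᵀPB = [3/2] + [1.2500] = [2.7500]
BᵀPA = [3.2500 0.2500]
K = S⁻¹·BᵀPA = [1.1818 0.0909]
A−BK = [-5.1818 -1.0909; -4.2273 -1.3636]
AᵀP(A−BK) = [18.2216 2.8295; 2.8295 0.4773]
P' = Q + AᵀP(A−BK) = [22.4716 3.5795; 3.5795 2.7273]
tr(P') = 25.1989

25.1989


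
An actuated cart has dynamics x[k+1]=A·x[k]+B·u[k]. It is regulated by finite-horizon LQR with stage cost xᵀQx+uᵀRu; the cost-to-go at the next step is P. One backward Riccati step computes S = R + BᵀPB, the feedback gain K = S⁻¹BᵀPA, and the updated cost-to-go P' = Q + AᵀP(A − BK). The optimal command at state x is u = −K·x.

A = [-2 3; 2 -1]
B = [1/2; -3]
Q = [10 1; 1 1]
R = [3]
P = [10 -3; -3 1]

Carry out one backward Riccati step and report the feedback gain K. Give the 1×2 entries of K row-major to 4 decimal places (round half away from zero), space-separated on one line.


BᵀP = [14.0000 -4.5000]
S = R + BᵀPB = [3] + [20.5000] = [23.5000]
BᵀPA = [-37.0000 46.5000]
K = S⁻¹·BᵀPA = [-1.5745 1.9787]
A−BK = [-1.2128 2.0106; -2.7234 4.9362]
AᵀP(A−BK) = [9.7447 -12.7872; -12.7872 16.9894]
P' = Q + AᵀP(A−BK) = [19.7447 -11.7872; -11.7872 17.9894]
tr(P') = 37.7340

-1.5745 1.9787


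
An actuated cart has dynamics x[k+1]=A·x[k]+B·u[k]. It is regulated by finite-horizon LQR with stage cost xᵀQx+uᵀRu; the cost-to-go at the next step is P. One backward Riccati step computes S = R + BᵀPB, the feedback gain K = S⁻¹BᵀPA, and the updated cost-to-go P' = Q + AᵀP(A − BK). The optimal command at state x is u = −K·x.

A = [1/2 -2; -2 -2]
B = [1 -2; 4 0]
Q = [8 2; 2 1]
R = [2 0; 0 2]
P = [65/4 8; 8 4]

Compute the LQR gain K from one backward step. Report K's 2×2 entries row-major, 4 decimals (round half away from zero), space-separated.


-0.1639 -0.6598 -0.0010 0.4974

BᵀP = [48.2500 24.0000; -32.5000 -16.0000]
S = R + BᵀPB = [2 0; 0 2] + [144.2500 -96.5000; -96.5000 65.0000] = [146.2500 -96.5000; -96.5000 67.0000]
BᵀPA = [-23.8750 -144.5000; 15.7500 97.0000]
K = S⁻¹·BᵀPA = [-0.1639 -0.6598; -0.0010 0.4974]
A−BK = [0.6619 -0.3453; -1.3443 0.6393]
AᵀP(A−BK) = [0.1650 0.1624; 0.1624 1.4060]
P' = Q + AᵀP(A−BK) = [8.1650 2.1624; 2.1624 2.4060]
tr(P') = 10.5709


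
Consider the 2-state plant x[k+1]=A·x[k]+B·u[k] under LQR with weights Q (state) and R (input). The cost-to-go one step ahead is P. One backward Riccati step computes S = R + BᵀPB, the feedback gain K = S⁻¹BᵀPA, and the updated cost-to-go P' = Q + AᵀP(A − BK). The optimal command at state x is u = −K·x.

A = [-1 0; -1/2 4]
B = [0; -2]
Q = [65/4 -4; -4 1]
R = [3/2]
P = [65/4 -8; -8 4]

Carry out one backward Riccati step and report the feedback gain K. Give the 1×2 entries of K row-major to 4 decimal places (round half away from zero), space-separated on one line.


BᵀP = [16.0000 -8.0000]
S = R + BᵀPB = [3/2] + [16.0000] = [17.5000]
BᵀPA = [-12.0000 -32.0000]
K = S⁻¹·BᵀPA = [-0.6857 -1.8286]
A−BK = [-1.0000 0.0000; -1.8714 0.3429]
AᵀP(A−BK) = [1.0214 2.0571; 2.0571 5.4857]
P' = Q + AᵀP(A−BK) = [17.2714 -1.9429; -1.9429 6.4857]
tr(P') = 23.7571

-0.6857 -1.8286


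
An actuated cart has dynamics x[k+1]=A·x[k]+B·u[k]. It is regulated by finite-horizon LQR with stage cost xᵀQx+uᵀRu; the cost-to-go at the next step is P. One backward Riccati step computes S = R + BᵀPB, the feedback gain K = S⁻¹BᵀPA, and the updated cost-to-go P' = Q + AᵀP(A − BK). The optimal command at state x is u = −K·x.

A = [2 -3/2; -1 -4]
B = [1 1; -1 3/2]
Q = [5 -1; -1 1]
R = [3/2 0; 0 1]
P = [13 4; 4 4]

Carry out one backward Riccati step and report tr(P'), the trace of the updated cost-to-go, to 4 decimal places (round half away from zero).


BᵀP = [9.0000 0.0000; 19.0000 10.0000]
S = R + BᵀPB = [3/2 0; 0 1] + [9.0000 9.0000; 9.0000 34.0000] = [10.5000 9.0000; 9.0000 35.0000]
BᵀPA = [18.0000 -13.5000; 28.0000 -68.5000]
K = S⁻¹·BᵀPA = [1.3194 0.5026; 0.4607 -2.0864]
A−BK = [0.2199 0.0838; -0.3717 -0.3678]
AᵀP(A−BK) = [3.3508 0.3717; 0.3717 5.1178]
P' = Q + AᵀP(A−BK) = [8.3508 -0.6283; -0.6283 6.1178]
tr(P') = 14.4686

14.4686


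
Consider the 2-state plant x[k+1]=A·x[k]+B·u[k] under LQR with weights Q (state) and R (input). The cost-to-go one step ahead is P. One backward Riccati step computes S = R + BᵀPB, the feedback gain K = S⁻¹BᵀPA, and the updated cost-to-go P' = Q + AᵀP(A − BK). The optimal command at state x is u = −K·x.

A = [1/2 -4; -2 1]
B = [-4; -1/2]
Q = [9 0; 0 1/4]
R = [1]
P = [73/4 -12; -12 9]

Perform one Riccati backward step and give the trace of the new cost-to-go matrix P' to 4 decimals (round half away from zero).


BᵀP = [-67.0000 43.5000]
S = R + BᵀPB = [1] + [246.2500] = [247.2500]
BᵀPA = [-120.5000 311.5000]
K = S⁻¹·BᵀPA = [-0.4874 1.2599]
A−BK = [-1.4494 1.0394; -2.2437 1.6299]
AᵀP(A−BK) = [5.8355 -4.6871; -4.6871 4.5541]
P' = Q + AᵀP(A−BK) = [14.8355 -4.6871; -4.6871 4.8041]
tr(P') = 19.6396

19.6396


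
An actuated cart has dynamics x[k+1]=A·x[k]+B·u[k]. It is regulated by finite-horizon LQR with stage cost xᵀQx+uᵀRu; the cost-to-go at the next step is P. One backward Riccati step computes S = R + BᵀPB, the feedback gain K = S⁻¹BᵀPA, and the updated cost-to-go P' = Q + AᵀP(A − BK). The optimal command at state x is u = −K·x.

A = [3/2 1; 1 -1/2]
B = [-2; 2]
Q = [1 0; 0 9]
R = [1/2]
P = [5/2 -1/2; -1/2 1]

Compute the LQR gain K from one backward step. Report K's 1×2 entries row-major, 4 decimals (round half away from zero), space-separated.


-0.3243 -0.4054

BᵀP = [-6.0000 3.0000]
S = R + BᵀPB = [1/2] + [18.0000] = [18.5000]
BᵀPA = [-6.0000 -7.5000]
K = S⁻¹·BᵀPA = [-0.3243 -0.4054]
A−BK = [0.8514 0.1892; 1.6486 0.3108]
AᵀP(A−BK) = [3.1791 0.6926; 0.6926 0.2095]
P' = Q + AᵀP(A−BK) = [4.1791 0.6926; 0.6926 9.2095]
tr(P') = 13.3885


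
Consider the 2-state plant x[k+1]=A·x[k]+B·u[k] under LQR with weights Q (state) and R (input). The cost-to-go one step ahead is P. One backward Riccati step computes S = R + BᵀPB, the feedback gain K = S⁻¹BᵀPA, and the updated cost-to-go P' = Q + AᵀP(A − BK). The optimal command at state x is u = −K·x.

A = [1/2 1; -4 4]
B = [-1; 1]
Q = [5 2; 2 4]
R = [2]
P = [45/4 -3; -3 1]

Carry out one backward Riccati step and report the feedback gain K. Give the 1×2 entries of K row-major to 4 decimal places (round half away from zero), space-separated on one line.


BᵀP = [-14.2500 4.0000]
S = R + BᵀPB = [2] + [18.2500] = [20.2500]
BᵀPA = [-23.1250 1.7500]
K = S⁻¹·BᵀPA = [-1.1420 0.0864]
A−BK = [-0.6420 1.0864; -2.8580 3.9136]
AᵀP(A−BK) = [4.4043 -2.3765; -2.3765 3.0988]
P' = Q + AᵀP(A−BK) = [9.4043 -0.3765; -0.3765 7.0988]
tr(P') = 16.5031

-1.1420 0.0864


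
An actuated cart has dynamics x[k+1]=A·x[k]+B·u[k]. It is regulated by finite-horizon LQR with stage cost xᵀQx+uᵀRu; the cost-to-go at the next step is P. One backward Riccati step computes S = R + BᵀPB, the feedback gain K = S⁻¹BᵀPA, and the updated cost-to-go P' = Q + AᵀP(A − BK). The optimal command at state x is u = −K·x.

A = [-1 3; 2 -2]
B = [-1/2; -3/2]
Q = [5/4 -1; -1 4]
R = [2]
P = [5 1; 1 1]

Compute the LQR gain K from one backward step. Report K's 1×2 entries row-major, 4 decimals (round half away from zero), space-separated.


BᵀP = [-4.0000 -2.0000]
S = R + BᵀPB = [2] + [5.0000] = [7.0000]
BᵀPA = [0.0000 -8.0000]
K = S⁻¹·BᵀPA = [0.0000 -1.1429]
A−BK = [-1.0000 2.4286; 2.0000 -3.7143]
AᵀP(A−BK) = [5.0000 -11.0000; -11.0000 27.8571]
P' = Q + AᵀP(A−BK) = [6.2500 -12.0000; -12.0000 31.8571]
tr(P') = 38.1071

0.0000 -1.1429


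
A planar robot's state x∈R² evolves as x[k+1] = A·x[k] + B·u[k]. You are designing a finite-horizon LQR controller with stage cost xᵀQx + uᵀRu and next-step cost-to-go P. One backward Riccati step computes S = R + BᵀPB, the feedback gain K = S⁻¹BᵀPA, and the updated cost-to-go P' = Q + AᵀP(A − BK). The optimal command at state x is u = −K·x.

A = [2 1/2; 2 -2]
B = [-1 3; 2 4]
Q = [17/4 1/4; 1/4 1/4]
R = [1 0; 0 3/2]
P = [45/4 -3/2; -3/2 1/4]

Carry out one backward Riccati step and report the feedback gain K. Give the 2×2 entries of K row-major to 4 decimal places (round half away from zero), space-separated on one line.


-0.3109 -0.3996 0.5328 0.0988

BᵀP = [-14.2500 2.0000; 27.7500 -3.5000]
S = R + BᵀPB = [1 0; 0 3/2] + [18.2500 -34.7500; -34.7500 69.2500] = [19.2500 -34.7500; -34.7500 70.7500]
BᵀPA = [-24.5000 -11.1250; 48.5000 20.8750]
K = S⁻¹·BᵀPA = [-0.3109 -0.3996; 0.5328 0.0988]
A−BK = [0.0907 -0.1960; 0.4907 -1.5960]
AᵀP(A−BK) = [0.5417 0.1688; 0.1688 0.3049]
P' = Q + AᵀP(A−BK) = [4.7917 0.4188; 0.4188 0.5549]
tr(P') = 5.3466


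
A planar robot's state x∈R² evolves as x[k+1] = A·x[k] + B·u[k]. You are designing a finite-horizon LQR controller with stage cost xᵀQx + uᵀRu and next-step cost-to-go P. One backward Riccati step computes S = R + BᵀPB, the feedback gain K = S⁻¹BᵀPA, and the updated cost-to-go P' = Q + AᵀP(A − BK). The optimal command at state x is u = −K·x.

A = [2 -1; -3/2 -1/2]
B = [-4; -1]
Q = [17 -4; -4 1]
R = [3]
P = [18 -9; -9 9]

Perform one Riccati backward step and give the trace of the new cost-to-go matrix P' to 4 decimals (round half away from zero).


43.1645

BᵀP = [-63.0000 27.0000]
S = R + BᵀPB = [3] + [225.0000] = [228.0000]
BᵀPA = [-166.5000 49.5000]
K = S⁻¹·BᵀPA = [-0.7303 0.2171]
A−BK = [-0.9211 -0.1316; -2.2303 -0.2829]
AᵀP(A−BK) = [24.6612 2.3980; 2.3980 0.5033]
P' = Q + AᵀP(A−BK) = [41.6612 -1.6020; -1.6020 1.5033]
tr(P') = 43.1645


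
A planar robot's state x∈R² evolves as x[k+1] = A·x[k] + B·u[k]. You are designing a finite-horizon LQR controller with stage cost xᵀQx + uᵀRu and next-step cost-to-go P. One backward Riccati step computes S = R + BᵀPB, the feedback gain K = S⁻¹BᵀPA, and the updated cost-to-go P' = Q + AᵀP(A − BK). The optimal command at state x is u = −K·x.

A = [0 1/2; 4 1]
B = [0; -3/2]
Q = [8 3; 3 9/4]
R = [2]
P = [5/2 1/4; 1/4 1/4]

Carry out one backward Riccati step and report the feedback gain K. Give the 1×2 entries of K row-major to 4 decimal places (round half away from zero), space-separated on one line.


-0.5854 -0.2195

BᵀP = [-0.3750 -0.3750]
S = R + BᵀPB = [2] + [0.5625] = [2.5625]
BᵀPA = [-1.5000 -0.5625]
K = S⁻¹·BᵀPA = [-0.5854 -0.2195]
A−BK = [0.0000 0.5000; 3.1220 0.6707]
AᵀP(A−BK) = [3.1220 1.1707; 1.1707 1.0015]
P' = Q + AᵀP(A−BK) = [11.1220 4.1707; 4.1707 3.2515]
tr(P') = 14.3735


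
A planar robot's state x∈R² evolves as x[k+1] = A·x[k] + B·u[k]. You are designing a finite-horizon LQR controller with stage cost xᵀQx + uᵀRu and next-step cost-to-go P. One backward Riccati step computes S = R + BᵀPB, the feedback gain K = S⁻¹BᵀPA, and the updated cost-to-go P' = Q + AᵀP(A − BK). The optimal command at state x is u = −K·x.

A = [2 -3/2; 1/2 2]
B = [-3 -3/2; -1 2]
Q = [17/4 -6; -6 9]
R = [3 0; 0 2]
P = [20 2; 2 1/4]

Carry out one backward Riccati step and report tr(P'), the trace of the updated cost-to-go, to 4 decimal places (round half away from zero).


14.8702

BᵀP = [-62.0000 -6.2500; -26.0000 -2.5000]
S = R + BᵀPB = [3 0; 0 2] + [192.2500 80.5000; 80.5000 34.0000] = [195.2500 80.5000; 80.5000 36.0000]
BᵀPA = [-127.1250 80.5000; -53.2500 34.0000]
K = S⁻¹·BᵀPA = [-0.5282 0.2934; -0.2979 0.2884]
A−BK = [-0.0317 -0.1872; 0.5677 1.7166]
AᵀP(A−BK) = [1.0434 -0.5959; -0.5959 0.5768]
P' = Q + AᵀP(A−BK) = [5.2934 -6.5959; -6.5959 9.5768]
tr(P') = 14.8702


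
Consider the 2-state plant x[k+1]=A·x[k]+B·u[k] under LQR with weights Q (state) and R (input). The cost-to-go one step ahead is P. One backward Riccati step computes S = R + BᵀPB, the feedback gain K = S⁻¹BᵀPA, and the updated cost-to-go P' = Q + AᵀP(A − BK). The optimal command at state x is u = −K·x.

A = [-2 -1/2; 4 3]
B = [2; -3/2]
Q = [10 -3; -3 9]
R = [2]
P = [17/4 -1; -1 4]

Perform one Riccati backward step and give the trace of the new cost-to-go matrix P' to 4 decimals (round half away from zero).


BᵀP = [10.0000 -8.0000]
S = R + BᵀPB = [2] + [32.0000] = [34.0000]
BᵀPA = [-52.0000 -29.0000]
K = S⁻¹·BᵀPA = [-1.5294 -0.8529]
A−BK = [1.0588 1.2059; 1.7059 1.7206]
AᵀP(A−BK) = [17.4706 15.8971; 15.8971 15.3272]
P' = Q + AᵀP(A−BK) = [27.4706 12.8971; 12.8971 24.3272]
tr(P') = 51.7978

51.7978


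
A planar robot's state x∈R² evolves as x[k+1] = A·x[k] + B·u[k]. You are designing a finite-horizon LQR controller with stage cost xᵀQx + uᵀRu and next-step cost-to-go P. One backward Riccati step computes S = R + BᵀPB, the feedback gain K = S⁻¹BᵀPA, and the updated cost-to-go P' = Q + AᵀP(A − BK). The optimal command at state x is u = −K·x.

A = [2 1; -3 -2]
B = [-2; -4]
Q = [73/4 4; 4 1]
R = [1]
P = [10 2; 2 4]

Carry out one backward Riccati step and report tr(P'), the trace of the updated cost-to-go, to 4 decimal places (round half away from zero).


88.0821

BᵀP = [-28.0000 -20.0000]
S = R + BᵀPB = [1] + [136.0000] = [137.0000]
BᵀPA = [4.0000 12.0000]
K = S⁻¹·BᵀPA = [0.0292 0.0876]
A−BK = [2.0584 1.1752; -2.8832 -1.6496]
AᵀP(A−BK) = [51.8832 29.6496; 29.6496 16.9489]
P' = Q + AᵀP(A−BK) = [70.1332 33.6496; 33.6496 17.9489]
tr(P') = 88.0821


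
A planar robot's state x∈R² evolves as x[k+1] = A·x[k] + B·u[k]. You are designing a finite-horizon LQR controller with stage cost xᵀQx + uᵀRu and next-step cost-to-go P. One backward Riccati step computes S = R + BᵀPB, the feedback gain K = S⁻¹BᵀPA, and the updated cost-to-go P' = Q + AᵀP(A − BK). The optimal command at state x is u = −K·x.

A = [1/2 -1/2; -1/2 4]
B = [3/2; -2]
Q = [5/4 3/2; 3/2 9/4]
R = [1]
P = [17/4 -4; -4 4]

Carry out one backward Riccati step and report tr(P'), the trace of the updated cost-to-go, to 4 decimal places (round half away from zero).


5.6792

BᵀP = [14.3750 -14.0000]
S = R + BᵀPB = [1] + [49.5625] = [50.5625]
BᵀPA = [14.1875 -63.1875]
K = S⁻¹·BᵀPA = [0.2806 -1.2497]
A−BK = [0.0791 1.3745; 0.0612 1.5006]
AᵀP(A−BK) = [0.0816 -0.3325; -0.3325 2.0977]
P' = Q + AᵀP(A−BK) = [1.3316 1.1675; 1.1675 4.3477]
tr(P') = 5.6792


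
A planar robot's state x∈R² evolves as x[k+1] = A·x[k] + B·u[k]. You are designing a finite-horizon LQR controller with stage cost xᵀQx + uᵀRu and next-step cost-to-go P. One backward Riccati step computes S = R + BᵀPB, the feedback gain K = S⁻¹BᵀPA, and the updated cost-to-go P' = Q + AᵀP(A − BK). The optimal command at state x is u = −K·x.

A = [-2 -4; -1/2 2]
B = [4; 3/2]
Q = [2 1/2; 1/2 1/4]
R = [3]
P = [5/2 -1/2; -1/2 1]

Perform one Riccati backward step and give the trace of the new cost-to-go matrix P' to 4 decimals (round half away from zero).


BᵀP = [9.2500 -0.5000]
S = R + BᵀPB = [3] + [36.2500] = [39.2500]
BᵀPA = [-18.2500 -38.0000]
K = S⁻¹·BᵀPA = [-0.4650 -0.9682]
A−BK = [-0.1401 -0.1274; 0.1975 3.4522]
AᵀP(A−BK) = [0.7643 2.3312; 2.3312 15.2102]
P' = Q + AᵀP(A−BK) = [2.7643 2.8312; 2.8312 15.4602]
tr(P') = 18.2245

18.2245


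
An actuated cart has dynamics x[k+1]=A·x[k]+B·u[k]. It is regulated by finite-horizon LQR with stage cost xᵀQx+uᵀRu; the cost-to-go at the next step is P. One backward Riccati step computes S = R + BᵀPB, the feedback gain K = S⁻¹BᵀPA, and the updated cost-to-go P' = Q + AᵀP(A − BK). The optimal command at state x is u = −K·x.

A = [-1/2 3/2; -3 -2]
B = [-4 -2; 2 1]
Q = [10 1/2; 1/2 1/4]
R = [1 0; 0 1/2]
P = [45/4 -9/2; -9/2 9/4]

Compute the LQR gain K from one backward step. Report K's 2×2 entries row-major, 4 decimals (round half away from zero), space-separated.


BᵀP = [-54.0000 22.5000; -27.0000 11.2500]
S = R + BᵀPB = [1 0; 0 1/2] + [261.0000 130.5000; 130.5000 65.2500] = [262.0000 130.5000; 130.5000 65.7500]
BᵀPA = [-40.5000 -126.0000; -20.2500 -63.0000]
K = S⁻¹·BᵀPA = [-0.1032 -0.3210; -0.1032 -0.3210]
A−BK = [-1.1191 -0.4261; -2.6904 -1.0369]
AᵀP(A−BK) = [3.2940 1.3106; 1.3106 0.6399]
P' = Q + AᵀP(A−BK) = [13.2940 1.8106; 1.8106 0.8899]
tr(P') = 14.1839

-0.1032 -0.3210 -0.1032 -0.3210


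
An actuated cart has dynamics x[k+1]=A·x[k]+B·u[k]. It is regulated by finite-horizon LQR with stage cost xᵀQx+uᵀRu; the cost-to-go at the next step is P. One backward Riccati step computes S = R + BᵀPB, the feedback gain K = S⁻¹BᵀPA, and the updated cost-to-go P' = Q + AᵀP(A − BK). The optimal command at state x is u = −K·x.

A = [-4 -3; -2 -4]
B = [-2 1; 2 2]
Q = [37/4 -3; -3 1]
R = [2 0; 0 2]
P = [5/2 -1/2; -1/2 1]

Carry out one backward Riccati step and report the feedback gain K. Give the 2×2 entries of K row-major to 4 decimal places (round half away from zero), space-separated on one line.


BᵀP = [-6.0000 3.0000; 1.5000 1.5000]
S = R + BᵀPB = [2 0; 0 2] + [18.0000 0.0000; 0.0000 4.5000] = [20.0000 0.0000; 0.0000 6.5000]
BᵀPA = [18.0000 6.0000; -9.0000 -10.5000]
K = S⁻¹·BᵀPA = [0.9000 0.3000; -1.3846 -1.6154]
A−BK = [-0.8154 -0.7846; -1.0308 -1.3692]
AᵀP(A−BK) = [7.3385 7.0615; 7.0615 7.7385]
P' = Q + AᵀP(A−BK) = [16.5885 4.0615; 4.0615 8.7385]
tr(P') = 25.3269

0.9000 0.3000 -1.3846 -1.6154


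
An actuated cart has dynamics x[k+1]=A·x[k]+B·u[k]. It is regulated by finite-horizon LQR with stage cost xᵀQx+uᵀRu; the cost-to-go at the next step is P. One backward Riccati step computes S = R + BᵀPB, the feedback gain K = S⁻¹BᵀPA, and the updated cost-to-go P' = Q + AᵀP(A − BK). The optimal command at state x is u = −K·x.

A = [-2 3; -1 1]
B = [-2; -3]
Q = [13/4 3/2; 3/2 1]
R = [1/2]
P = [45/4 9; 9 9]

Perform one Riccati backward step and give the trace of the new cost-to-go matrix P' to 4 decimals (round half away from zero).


10.4051

BᵀP = [-49.5000 -45.0000]
S = R + BᵀPB = [1/2] + [234.0000] = [234.5000]
BᵀPA = [144.0000 -193.5000]
K = S⁻¹·BᵀPA = [0.6141 -0.8252]
A−BK = [-0.7719 1.3497; 0.8422 -1.4755]
AᵀP(A−BK) = [1.5736 -2.6770; -2.6770 4.5816]
P' = Q + AᵀP(A−BK) = [4.8236 -1.1770; -1.1770 5.5816]
tr(P') = 10.4051


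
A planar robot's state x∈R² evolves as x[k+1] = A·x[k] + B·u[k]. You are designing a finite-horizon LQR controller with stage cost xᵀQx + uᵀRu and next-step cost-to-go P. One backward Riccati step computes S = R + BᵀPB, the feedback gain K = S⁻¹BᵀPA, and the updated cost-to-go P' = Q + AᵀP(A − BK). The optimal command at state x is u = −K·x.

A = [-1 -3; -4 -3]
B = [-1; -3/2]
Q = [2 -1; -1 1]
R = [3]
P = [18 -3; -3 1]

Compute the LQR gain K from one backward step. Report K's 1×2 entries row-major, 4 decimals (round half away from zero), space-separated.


0.5263 2.5263

BᵀP = [-13.5000 1.5000]
S = R + BᵀPB = [3] + [11.2500] = [14.2500]
BᵀPA = [7.5000 36.0000]
K = S⁻¹·BᵀPA = [0.5263 2.5263]
A−BK = [-0.4737 -0.4737; -3.2105 0.7895]
AᵀP(A−BK) = [6.0526 2.0526; 2.0526 26.0526]
P' = Q + AᵀP(A−BK) = [8.0526 1.0526; 1.0526 27.0526]
tr(P') = 35.1053


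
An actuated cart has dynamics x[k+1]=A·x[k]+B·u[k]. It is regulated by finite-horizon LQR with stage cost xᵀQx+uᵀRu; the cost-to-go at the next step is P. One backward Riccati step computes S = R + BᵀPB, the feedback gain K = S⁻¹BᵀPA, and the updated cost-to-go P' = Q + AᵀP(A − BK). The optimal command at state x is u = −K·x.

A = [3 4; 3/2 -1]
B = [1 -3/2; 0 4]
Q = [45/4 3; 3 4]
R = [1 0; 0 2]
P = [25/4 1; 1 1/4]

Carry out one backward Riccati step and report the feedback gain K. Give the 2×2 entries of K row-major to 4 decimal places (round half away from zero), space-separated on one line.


BᵀP = [6.2500 1.0000; -5.3750 -0.5000]
S = R + BᵀPB = [1 0; 0 2] + [6.2500 -5.3750; -5.3750 6.0625] = [7.2500 -5.3750; -5.3750 8.0625]
BᵀPA = [20.2500 24.0000; -16.8750 -21.0000]
K = S⁻¹·BᵀPA = [2.4545 2.7273; -0.4567 -0.7865]
A−BK = [-0.1395 0.0930; 3.3266 2.1459]
AᵀP(A−BK) = [8.4018 9.1261; 9.1261 10.2796]
P' = Q + AᵀP(A−BK) = [19.6518 12.1261; 12.1261 14.2796]
tr(P') = 33.9314

2.4545 2.7273 -0.4567 -0.7865


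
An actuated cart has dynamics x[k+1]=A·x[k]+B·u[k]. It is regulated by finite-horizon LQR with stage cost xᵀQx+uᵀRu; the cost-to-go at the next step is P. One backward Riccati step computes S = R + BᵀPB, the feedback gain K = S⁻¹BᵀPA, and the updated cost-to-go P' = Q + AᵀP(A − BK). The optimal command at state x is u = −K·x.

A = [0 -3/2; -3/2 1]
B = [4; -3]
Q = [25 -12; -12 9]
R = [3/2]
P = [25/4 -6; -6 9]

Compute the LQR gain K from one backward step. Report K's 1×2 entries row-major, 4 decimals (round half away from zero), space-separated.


0.2343 -0.3538

BᵀP = [43.0000 -51.0000]
S = R + BᵀPB = [3/2] + [325.0000] = [326.5000]
BᵀPA = [76.5000 -115.5000]
K = S⁻¹·BᵀPA = [0.2343 -0.3538]
A−BK = [-0.9372 -0.0850; -0.7971 -0.0613]
AᵀP(A−BK) = [2.3258 0.0620; 0.0620 0.2042]
P' = Q + AᵀP(A−BK) = [27.3258 -11.9380; -11.9380 9.2042]
tr(P') = 36.5300


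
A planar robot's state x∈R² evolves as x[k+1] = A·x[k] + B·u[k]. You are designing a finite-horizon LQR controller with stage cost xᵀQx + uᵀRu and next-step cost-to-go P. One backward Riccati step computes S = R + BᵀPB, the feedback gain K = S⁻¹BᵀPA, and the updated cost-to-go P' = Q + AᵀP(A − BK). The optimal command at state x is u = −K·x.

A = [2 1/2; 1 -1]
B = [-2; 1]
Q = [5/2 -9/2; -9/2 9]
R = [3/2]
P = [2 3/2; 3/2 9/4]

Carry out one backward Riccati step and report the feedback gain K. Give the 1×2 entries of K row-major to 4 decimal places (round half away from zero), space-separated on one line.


-1.0000 -0.0870

BᵀP = [-2.5000 -0.7500]
S = R + BᵀPB = [3/2] + [4.2500] = [5.7500]
BᵀPA = [-5.7500 -0.5000]
K = S⁻¹·BᵀPA = [-1.0000 -0.0870]
A−BK = [0.0000 0.3261; 2.0000 -0.9130]
AᵀP(A−BK) = [10.5000 -3.0000; -3.0000 1.2065]
P' = Q + AᵀP(A−BK) = [13.0000 -7.5000; -7.5000 10.2065]
tr(P') = 23.2065


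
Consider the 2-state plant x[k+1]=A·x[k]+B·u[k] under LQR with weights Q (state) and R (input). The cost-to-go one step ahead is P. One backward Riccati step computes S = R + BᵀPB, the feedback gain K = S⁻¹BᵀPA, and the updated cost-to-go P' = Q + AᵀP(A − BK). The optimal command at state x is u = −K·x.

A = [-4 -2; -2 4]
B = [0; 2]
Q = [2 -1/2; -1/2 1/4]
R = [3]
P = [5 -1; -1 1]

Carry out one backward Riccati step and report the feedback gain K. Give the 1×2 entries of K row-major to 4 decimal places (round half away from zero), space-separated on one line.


BᵀP = [-2.0000 2.0000]
S = R + BᵀPB = [3] + [4.0000] = [7.0000]
BᵀPA = [4.0000 12.0000]
K = S⁻¹·BᵀPA = [0.5714 1.7143]
A−BK = [-4.0000 -2.0000; -3.1429 0.5714]
AᵀP(A−BK) = [65.7143 37.1429; 37.1429 31.4286]
P' = Q + AᵀP(A−BK) = [67.7143 36.6429; 36.6429 31.6786]
tr(P') = 99.3929

0.5714 1.7143


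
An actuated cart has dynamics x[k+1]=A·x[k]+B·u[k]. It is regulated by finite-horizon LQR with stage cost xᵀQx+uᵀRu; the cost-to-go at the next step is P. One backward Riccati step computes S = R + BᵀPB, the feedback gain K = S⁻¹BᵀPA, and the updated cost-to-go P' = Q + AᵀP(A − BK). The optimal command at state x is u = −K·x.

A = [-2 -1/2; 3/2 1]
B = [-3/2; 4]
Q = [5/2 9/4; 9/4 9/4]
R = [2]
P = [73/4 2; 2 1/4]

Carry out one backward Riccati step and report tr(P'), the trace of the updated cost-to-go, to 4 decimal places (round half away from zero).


11.1452

BᵀP = [-19.3750 -2.0000]
S = R + BᵀPB = [2] + [21.0625] = [23.0625]
BᵀPA = [35.7500 7.6875]
K = S⁻¹·BᵀPA = [1.5501 0.3333]
A−BK = [0.3252 0.0000; -4.7005 -0.3333]
AᵀP(A−BK) = [6.1452 1.2083; 1.2083 0.2500]
P' = Q + AᵀP(A−BK) = [8.6452 3.4583; 3.4583 2.5000]
tr(P') = 11.1452


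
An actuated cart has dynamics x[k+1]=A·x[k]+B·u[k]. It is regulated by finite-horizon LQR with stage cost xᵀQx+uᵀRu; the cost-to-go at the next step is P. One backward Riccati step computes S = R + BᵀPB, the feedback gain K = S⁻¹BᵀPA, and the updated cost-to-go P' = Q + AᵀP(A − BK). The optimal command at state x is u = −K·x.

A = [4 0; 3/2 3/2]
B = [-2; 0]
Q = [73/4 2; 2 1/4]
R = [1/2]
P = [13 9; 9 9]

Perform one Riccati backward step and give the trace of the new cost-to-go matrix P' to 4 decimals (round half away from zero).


BᵀP = [-26.0000 -18.0000]
S = R + BᵀPB = [1/2] + [52.0000] = [52.5000]
BᵀPA = [-131.0000 -27.0000]
K = S⁻¹·BᵀPA = [-2.4952 -0.5143]
A−BK = [-0.9905 -1.0286; 1.5000 1.5000]
AᵀP(A−BK) = [9.3738 6.8786; 6.8786 6.3643]
P' = Q + AᵀP(A−BK) = [27.6238 8.8786; 8.8786 6.6143]
tr(P') = 34.2381

34.2381


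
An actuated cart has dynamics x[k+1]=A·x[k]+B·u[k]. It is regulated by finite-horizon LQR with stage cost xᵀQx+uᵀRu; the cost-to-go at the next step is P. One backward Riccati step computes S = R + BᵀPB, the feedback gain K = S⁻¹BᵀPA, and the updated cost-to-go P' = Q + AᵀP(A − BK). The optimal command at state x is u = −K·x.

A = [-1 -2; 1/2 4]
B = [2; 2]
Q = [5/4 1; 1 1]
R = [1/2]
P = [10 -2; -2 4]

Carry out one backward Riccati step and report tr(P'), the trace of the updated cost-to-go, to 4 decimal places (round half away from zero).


140.0895

BᵀP = [16.0000 4.0000]
S = R + BᵀPB = [1/2] + [40.0000] = [40.5000]
BᵀPA = [-14.0000 -16.0000]
K = S⁻¹·BᵀPA = [-0.3457 -0.3951]
A−BK = [-0.3086 -1.2099; 1.1914 4.7901]
AᵀP(A−BK) = [8.1605 32.4691; 32.4691 129.6790]
P' = Q + AᵀP(A−BK) = [9.4105 33.4691; 33.4691 130.6790]
tr(P') = 140.0895


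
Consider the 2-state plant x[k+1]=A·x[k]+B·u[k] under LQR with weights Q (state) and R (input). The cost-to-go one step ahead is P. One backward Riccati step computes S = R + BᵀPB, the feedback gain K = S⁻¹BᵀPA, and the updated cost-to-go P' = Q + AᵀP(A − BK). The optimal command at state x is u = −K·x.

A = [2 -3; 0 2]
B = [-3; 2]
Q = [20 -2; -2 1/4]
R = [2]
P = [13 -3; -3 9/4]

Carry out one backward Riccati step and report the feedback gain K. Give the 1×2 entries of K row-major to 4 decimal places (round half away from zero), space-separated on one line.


BᵀP = [-45.0000 13.5000]
S = R + BᵀPB = [2] + [162.0000] = [164.0000]
BᵀPA = [-90.0000 162.0000]
K = S⁻¹·BᵀPA = [-0.5488 0.9878]
A−BK = [0.3537 -0.0366; 1.0976 0.0244]
AᵀP(A−BK) = [2.6098 -1.0976; -1.0976 1.9756]
P' = Q + AᵀP(A−BK) = [22.6098 -3.0976; -3.0976 2.2256]
tr(P') = 24.8354

-0.5488 0.9878


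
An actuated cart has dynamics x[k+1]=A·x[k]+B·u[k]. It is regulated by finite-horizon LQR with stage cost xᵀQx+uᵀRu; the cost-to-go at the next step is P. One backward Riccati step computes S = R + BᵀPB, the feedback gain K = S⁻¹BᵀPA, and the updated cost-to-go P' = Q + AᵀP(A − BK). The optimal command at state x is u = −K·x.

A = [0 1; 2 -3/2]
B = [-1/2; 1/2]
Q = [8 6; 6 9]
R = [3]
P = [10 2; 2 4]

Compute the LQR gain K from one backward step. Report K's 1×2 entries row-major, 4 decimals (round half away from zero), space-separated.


BᵀP = [-4.0000 1.0000]
S = R + BᵀPB = [3] + [2.5000] = [5.5000]
BᵀPA = [2.0000 -5.5000]
K = S⁻¹·BᵀPA = [0.3636 -1.0000]
A−BK = [0.1818 0.5000; 1.8182 -1.0000]
AᵀP(A−BK) = [15.2727 -6.0000; -6.0000 7.5000]
P' = Q + AᵀP(A−BK) = [23.2727 0.0000; 0.0000 16.5000]
tr(P') = 39.7727

0.3636 -1.0000


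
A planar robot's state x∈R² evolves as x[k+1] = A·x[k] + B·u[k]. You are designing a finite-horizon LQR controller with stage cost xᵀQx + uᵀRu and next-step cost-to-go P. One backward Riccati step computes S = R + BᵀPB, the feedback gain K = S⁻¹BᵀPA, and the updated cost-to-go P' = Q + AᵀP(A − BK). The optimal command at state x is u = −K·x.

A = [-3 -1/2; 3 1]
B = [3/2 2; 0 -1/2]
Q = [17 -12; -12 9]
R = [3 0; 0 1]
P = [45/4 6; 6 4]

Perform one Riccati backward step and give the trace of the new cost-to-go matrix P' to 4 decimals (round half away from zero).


BᵀP = [16.8750 9.0000; 19.5000 10.0000]
S = R + BᵀPB = [3 0; 0 1] + [25.3125 29.2500; 29.2500 34.0000] = [28.3125 29.2500; 29.2500 35.0000]
BᵀPA = [-23.6250 0.5625; -28.5000 0.2500]
K = S⁻¹·BᵀPA = [0.0499 0.0914; -0.8560 -0.0693]
A−BK = [-1.3629 -0.4986; 2.5720 0.9654]
AᵀP(A−BK) = [6.0332 2.0609; 2.0609 0.7784]
P' = Q + AᵀP(A−BK) = [23.0332 -9.9391; -9.9391 9.7784]
tr(P') = 32.8116

32.8116
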